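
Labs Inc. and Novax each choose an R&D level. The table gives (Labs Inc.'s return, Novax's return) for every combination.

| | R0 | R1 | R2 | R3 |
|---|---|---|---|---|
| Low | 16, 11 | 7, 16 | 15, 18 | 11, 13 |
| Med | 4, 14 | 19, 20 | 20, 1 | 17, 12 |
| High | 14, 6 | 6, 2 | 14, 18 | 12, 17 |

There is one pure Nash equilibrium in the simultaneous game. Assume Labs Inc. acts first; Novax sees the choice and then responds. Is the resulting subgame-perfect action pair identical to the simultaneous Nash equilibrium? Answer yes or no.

yes

Solve by backward induction (Labs Inc. leads).
- Low: Novax compares 11, 16, 18, 13 and picks R2; Labs Inc. would get 15.
- Med: Novax compares 14, 20, 1, 12 and picks R1; Labs Inc. would get 19.
- High: Novax compares 6, 2, 18, 17 and picks R2; Labs Inc. would get 14.
Labs Inc.'s induced payoffs are 15, 19, 14, so Labs Inc. commits to Med. Subgame-perfect outcome: (Med, R1) with payoffs (19, 20).
Now find the simultaneous Nash equilibrium.
Labs Inc.'s best replies: R0→Low; R1→Med; R2→Med; R3→Med.
Novax's best replies: Low→R2; Med→R1; High→R2.
Only (Med, R1) has each player best-responding; Nash payoffs (19, 20).
Sequential outcome (Med, R1) coincides with the Nash profile (Med, R1).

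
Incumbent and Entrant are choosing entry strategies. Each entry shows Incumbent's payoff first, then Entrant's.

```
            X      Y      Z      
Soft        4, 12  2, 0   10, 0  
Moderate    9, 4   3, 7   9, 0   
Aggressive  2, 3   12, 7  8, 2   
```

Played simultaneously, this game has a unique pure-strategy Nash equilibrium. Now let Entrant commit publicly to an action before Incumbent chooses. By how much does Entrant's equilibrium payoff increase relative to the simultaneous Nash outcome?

0

Incumbent best-responds to each possible Entrant move:
- X → Incumbent plays Moderate (best of 4, 9, 2); Entrant gets 4.
- Y → Incumbent plays Aggressive (best of 2, 3, 12); Entrant gets 7.
- Z → Incumbent plays Soft (best of 10, 9, 8); Entrant gets 0.
Among 4, 7, 0, the best is 7 at Y. Subgame-perfect outcome: (Aggressive, Y) with payoffs (12, 7).
Under simultaneous play:
Incumbent's best replies: X→Moderate; Y→Aggressive; Z→Soft.
Entrant's best replies: Soft→X; Moderate→Y; Aggressive→Y.
The unique mutual best reply is (Aggressive, Y), giving (12, 7).
Entrant's commitment gain: 7 − 7 = 0.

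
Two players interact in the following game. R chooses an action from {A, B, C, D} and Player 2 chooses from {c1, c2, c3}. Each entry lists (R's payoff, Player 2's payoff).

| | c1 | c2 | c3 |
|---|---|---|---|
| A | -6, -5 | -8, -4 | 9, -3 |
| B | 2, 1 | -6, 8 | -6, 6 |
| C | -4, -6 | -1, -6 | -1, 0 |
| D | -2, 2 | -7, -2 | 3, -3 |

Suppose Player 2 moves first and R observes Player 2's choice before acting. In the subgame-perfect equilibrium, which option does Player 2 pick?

c1

Solve by backward induction (Player 2 leads).
- c1: BR = B, leader payoff 1.
- c2: BR = C, leader payoff -6.
- c3: BR = A, leader payoff -3.
Maximizing over 1, -6, -3, Player 2 chooses c1. Subgame-perfect outcome: (B, c1) with payoffs (2, 1).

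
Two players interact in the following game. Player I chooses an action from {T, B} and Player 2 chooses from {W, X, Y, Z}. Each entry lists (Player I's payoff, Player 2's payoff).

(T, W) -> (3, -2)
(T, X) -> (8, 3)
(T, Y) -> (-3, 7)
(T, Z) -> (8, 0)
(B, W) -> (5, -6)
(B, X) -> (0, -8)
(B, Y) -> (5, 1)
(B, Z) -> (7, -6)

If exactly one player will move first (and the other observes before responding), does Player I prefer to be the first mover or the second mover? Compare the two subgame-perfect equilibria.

second

If Player I leads: Player 2's best replies are T→Y, B→Y; Player I's induced payoffs -3, 5; outcome (B, Y), payoffs (5, 1).
If Player 2 leads: Player I's best replies are W→B, X→T, Y→B, Z→T; Player 2's induced payoffs -6, 3, 1, 0; outcome (T, X), payoffs (8, 3).
Player I gets 5 moving first and 8 moving second, so Player I prefers to move second.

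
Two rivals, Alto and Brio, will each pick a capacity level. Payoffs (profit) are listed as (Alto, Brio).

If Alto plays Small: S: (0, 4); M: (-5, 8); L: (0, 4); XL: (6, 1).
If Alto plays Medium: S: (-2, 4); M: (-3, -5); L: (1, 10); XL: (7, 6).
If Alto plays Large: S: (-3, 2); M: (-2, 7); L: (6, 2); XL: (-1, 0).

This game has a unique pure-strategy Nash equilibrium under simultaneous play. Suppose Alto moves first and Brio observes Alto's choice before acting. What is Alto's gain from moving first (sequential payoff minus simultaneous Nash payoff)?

3

Solve by backward induction (Alto leads).
- Small: Brio compares 4, 8, 4, 1 and picks M; Alto would get -5.
- Medium: Brio compares 4, -5, 10, 6 and picks L; Alto would get 1.
- Large: Brio compares 2, 7, 2, 0 and picks M; Alto would get -2.
Among -5, 1, -2, the best is 1 at Medium. Subgame-perfect outcome: (Medium, L) with payoffs (1, 10).
Now find the simultaneous Nash equilibrium.
Alto's best replies: S→Small; M→Large; L→Large; XL→Medium.
Brio's best replies: Small→M; Medium→L; Large→M.
Only (Large, M) has each player best-responding; Nash payoffs (-2, 7).
Alto's commitment gain: 1 − -2 = 3.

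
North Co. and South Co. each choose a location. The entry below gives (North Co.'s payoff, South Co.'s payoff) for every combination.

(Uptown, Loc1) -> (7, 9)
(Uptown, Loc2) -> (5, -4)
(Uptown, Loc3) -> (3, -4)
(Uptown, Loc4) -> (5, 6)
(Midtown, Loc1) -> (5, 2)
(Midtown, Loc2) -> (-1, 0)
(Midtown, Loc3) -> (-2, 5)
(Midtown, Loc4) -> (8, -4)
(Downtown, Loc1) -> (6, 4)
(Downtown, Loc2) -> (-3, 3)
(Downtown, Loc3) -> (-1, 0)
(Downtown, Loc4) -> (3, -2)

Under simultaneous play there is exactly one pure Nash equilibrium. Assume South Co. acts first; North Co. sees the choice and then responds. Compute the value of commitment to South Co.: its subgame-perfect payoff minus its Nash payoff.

Solve by backward induction (South Co. leads).
- Loc1: BR = Uptown, leader payoff 9.
- Loc2: BR = Uptown, leader payoff -4.
- Loc3: BR = Uptown, leader payoff -4.
- Loc4: BR = Midtown, leader payoff -4.
Among 9, -4, -4, -4, the best is 9 at Loc1. Subgame-perfect outcome: (Uptown, Loc1) with payoffs (7, 9).
For the simultaneous game, intersect best replies.
North Co.'s best replies: Loc1→Uptown; Loc2→Uptown; Loc3→Uptown; Loc4→Midtown.
South Co.'s best replies: Uptown→Loc1; Midtown→Loc3; Downtown→Loc1.
Only (Uptown, Loc1) has each player best-responding; Nash payoffs (7, 9).
South Co.'s commitment gain: 9 − 9 = 0.

0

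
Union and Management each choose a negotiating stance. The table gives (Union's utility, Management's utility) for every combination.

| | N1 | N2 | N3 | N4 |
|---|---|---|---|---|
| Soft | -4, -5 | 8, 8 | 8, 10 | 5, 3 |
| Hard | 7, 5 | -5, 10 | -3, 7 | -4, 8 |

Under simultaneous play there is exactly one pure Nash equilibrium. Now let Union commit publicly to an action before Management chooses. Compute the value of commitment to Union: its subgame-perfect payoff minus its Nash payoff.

Solve by backward induction (Union leads).
- Soft: Management compares -5, 8, 10, 3 and picks N3; Union would get 8.
- Hard: Management compares 5, 10, 7, 8 and picks N2; Union would get -5.
Among 8, -5, the best is 8 at Soft. Subgame-perfect outcome: (Soft, N3) with payoffs (8, 10).
Under simultaneous play:
Union's best replies: N1→Hard; N2→Soft; N3→Soft; N4→Soft.
Management's best replies: Soft→N3; Hard→N2.
The unique mutual best reply is (Soft, N3), giving (8, 10).
Union's commitment gain: 8 − 8 = 0.

0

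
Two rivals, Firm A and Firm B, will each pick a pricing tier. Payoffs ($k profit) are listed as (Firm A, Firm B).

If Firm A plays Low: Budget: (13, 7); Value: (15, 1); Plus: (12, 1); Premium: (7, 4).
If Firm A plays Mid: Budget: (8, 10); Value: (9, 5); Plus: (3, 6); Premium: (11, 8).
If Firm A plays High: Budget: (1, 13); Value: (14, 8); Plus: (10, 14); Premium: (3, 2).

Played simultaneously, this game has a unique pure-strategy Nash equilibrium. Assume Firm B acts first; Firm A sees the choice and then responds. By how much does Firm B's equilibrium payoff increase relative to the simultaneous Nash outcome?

Work backward from Firm A's decision.
- Budget: Firm A compares 13, 8, 1 and picks Low; Firm B would get 7.
- Value: Firm A compares 15, 9, 14 and picks Low; Firm B would get 1.
- Plus: Firm A compares 12, 3, 10 and picks Low; Firm B would get 1.
- Premium: Firm A compares 7, 11, 3 and picks Mid; Firm B would get 8.
Among 7, 1, 1, 8, the best is 8 at Premium. Subgame-perfect outcome: (Mid, Premium) with payoffs (11, 8).
Now find the simultaneous Nash equilibrium.
Firm A's best replies: Budget→Low; Value→Low; Plus→Low; Premium→Mid.
Firm B's best replies: Low→Budget; Mid→Budget; High→Plus.
Only (Low, Budget) has each player best-responding; Nash payoffs (13, 7).
Firm B's commitment gain: 8 − 7 = 1.

1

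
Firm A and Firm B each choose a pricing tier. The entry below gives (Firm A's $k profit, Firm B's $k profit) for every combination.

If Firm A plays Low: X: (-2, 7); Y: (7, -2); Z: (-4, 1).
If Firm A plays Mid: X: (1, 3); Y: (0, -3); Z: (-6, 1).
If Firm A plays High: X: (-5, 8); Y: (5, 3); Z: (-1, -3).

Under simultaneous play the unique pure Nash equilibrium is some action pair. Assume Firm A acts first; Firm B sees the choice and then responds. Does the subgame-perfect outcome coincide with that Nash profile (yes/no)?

Solve by backward induction (Firm A leads).
- Low: Firm B compares 7, -2, 1 and picks X; Firm A would get -2.
- Mid: Firm B compares 3, -3, 1 and picks X; Firm A would get 1.
- High: Firm B compares 8, 3, -3 and picks X; Firm A would get -5.
Firm A's induced payoffs are -2, 1, -5, so Firm A commits to Mid. Subgame-perfect outcome: (Mid, X) with payoffs (1, 3).
Now find the simultaneous Nash equilibrium.
Firm A's best replies: X→Mid; Y→Low; Z→High.
Firm B's best replies: Low→X; Mid→X; High→X.
The unique mutual best reply is (Mid, X), giving (1, 3).
Sequential outcome (Mid, X) coincides with the Nash profile (Mid, X).

yes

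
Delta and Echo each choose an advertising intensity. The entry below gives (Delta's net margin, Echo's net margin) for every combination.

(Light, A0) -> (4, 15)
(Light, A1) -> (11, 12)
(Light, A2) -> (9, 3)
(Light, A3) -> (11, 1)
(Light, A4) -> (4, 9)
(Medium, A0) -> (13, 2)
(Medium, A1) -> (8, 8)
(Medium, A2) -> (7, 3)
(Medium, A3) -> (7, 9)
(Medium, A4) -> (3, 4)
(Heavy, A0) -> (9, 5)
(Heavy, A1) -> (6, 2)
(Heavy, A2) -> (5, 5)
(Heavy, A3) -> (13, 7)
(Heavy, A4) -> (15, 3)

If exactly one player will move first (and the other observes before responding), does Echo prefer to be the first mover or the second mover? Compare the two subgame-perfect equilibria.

first

If Delta leads: Echo's best replies are Light→A0, Medium→A3, Heavy→A3; Delta's induced payoffs 4, 7, 13; outcome (Heavy, A3), payoffs (13, 7).
If Echo leads: Delta's best replies are A0→Medium, A1→Light, A2→Light, A3→Heavy, A4→Heavy; Echo's induced payoffs 2, 12, 3, 7, 3; outcome (Light, A1), payoffs (11, 12).
Echo gets 12 moving first and 7 moving second, so Echo prefers to move first.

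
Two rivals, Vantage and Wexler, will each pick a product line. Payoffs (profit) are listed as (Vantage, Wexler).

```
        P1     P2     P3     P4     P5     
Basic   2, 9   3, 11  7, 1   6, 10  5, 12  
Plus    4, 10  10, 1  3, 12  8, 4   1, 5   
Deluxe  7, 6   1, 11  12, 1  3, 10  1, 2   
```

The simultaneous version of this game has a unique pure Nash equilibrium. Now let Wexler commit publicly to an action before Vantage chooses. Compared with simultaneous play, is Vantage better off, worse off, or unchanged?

unchanged

Solve by backward induction (Wexler leads).
- P1: BR = Deluxe, leader payoff 6.
- P2: BR = Plus, leader payoff 1.
- P3: BR = Deluxe, leader payoff 1.
- P4: BR = Plus, leader payoff 4.
- P5: BR = Basic, leader payoff 12.
Among 6, 1, 1, 4, 12, the best is 12 at P5. Subgame-perfect outcome: (Basic, P5) with payoffs (5, 12).
Now find the simultaneous Nash equilibrium.
Vantage's best replies: P1→Deluxe; P2→Plus; P3→Deluxe; P4→Plus; P5→Basic.
Wexler's best replies: Basic→P5; Plus→P3; Deluxe→P2.
Only (Basic, P5) has each player best-responding; Nash payoffs (5, 12).
Vantage earns 5 sequentially versus 5 at the Nash outcome: unchanged.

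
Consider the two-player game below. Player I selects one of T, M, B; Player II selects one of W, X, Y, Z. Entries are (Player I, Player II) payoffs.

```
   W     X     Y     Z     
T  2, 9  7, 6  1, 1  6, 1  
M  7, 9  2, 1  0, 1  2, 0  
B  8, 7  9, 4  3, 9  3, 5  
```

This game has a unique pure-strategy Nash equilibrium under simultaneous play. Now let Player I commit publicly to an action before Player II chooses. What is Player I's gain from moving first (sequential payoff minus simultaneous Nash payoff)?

4

Solve by backward induction (Player I leads).
- T → Player II plays W (best of 9, 6, 1, 1); Player I gets 2.
- M → Player II plays W (best of 9, 1, 1, 0); Player I gets 7.
- B → Player II plays Y (best of 7, 4, 9, 5); Player I gets 3.
Among 2, 7, 3, the best is 7 at M. Subgame-perfect outcome: (M, W) with payoffs (7, 9).
Under simultaneous play:
Player I's best replies: W→B; X→B; Y→B; Z→T.
Player II's best replies: T→W; M→W; B→Y.
The unique mutual best reply is (B, Y), giving (3, 9).
Player I's commitment gain: 7 − 3 = 4.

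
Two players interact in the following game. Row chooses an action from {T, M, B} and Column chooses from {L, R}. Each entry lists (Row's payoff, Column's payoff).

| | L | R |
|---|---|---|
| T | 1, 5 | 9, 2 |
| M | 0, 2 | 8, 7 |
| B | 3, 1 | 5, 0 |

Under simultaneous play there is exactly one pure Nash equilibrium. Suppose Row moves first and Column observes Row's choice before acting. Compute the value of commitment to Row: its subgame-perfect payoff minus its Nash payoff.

Work backward from Column's decision.
- T → Column plays L (best of 5, 2); Row gets 1.
- M → Column plays R (best of 2, 7); Row gets 8.
- B → Column plays L (best of 1, 0); Row gets 3.
Among 1, 8, 3, the best is 8 at M. Subgame-perfect outcome: (M, R) with payoffs (8, 7).
For the simultaneous game, intersect best replies.
Row's best replies: L→B; R→T.
Column's best replies: T→L; M→R; B→L.
Only (B, L) has each player best-responding; Nash payoffs (3, 1).
Row's commitment gain: 8 − 3 = 5.

5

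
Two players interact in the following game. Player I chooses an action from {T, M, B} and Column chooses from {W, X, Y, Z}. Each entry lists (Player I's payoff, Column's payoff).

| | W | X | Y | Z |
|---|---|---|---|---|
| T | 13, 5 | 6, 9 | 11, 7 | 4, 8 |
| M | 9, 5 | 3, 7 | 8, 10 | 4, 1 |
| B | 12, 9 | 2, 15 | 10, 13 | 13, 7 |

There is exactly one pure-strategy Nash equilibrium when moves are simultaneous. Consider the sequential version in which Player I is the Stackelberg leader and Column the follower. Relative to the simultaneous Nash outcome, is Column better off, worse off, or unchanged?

better off

Column best-responds to each possible Player I move:
- T: Column compares 5, 9, 7, 8 and picks X; Player I would get 6.
- M: Column compares 5, 7, 10, 1 and picks Y; Player I would get 8.
- B: Column compares 9, 15, 13, 7 and picks X; Player I would get 2.
Maximizing over 6, 8, 2, Player I chooses M. Subgame-perfect outcome: (M, Y) with payoffs (8, 10).
For the simultaneous game, intersect best replies.
Player I's best replies: W→T; X→T; Y→T; Z→B.
Column's best replies: T→X; M→Y; B→X.
The unique mutual best reply is (T, X), giving (6, 9).
Column earns 10 sequentially versus 9 at the Nash outcome: better off.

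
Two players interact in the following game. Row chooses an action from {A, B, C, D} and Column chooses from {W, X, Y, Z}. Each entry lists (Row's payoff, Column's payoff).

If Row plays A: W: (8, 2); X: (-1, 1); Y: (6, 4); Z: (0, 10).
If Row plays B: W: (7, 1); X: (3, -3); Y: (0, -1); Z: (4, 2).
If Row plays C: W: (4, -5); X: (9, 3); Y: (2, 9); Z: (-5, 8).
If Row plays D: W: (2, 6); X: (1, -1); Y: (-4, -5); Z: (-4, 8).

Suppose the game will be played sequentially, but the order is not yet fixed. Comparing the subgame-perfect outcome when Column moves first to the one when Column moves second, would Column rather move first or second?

If Row leads: Column's best replies are A→Z, B→Z, C→Y, D→Z; Row's induced payoffs 0, 4, 2, -4; outcome (B, Z), payoffs (4, 2).
If Column leads: Row's best replies are W→A, X→C, Y→A, Z→B; Column's induced payoffs 2, 3, 4, 2; outcome (A, Y), payoffs (6, 4).
Column gets 4 moving first and 2 moving second, so Column prefers to move first.

first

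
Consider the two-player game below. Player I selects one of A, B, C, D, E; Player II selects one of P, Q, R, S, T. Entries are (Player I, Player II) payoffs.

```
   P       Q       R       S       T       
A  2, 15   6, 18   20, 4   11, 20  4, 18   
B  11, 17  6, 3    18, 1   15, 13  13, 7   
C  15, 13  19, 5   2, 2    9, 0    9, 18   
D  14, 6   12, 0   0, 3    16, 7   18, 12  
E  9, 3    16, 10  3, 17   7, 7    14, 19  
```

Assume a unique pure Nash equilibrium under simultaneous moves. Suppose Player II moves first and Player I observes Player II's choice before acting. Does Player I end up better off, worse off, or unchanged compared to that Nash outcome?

worse off

Solve by backward induction (Player II leads).
- P → Player I plays C (best of 2, 11, 15, 14, 9); Player II gets 13.
- Q → Player I plays C (best of 6, 6, 19, 12, 16); Player II gets 5.
- R → Player I plays A (best of 20, 18, 2, 0, 3); Player II gets 4.
- S → Player I plays D (best of 11, 15, 9, 16, 7); Player II gets 7.
- T → Player I plays D (best of 4, 13, 9, 18, 14); Player II gets 12.
Among 13, 5, 4, 7, 12, the best is 13 at P. Subgame-perfect outcome: (C, P) with payoffs (15, 13).
Now find the simultaneous Nash equilibrium.
Player I's best replies: P→C; Q→C; R→A; S→D; T→D.
Player II's best replies: A→S; B→P; C→T; D→T; E→T.
Only (D, T) has each player best-responding; Nash payoffs (18, 12).
Player I earns 15 sequentially versus 18 at the Nash outcome: worse off.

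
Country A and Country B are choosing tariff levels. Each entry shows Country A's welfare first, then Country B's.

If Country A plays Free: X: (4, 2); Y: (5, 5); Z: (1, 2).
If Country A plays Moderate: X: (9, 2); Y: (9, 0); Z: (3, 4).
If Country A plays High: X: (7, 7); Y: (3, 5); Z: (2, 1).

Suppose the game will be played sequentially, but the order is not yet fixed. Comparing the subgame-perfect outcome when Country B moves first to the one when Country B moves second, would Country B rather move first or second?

If Country A leads: Country B's best replies are Free→Y, Moderate→Z, High→X; Country A's induced payoffs 5, 3, 7; outcome (High, X), payoffs (7, 7).
If Country B leads: Country A's best replies are X→Moderate, Y→Moderate, Z→Moderate; Country B's induced payoffs 2, 0, 4; outcome (Moderate, Z), payoffs (3, 4).
Country B gets 4 moving first and 7 moving second, so Country B prefers to move second.

second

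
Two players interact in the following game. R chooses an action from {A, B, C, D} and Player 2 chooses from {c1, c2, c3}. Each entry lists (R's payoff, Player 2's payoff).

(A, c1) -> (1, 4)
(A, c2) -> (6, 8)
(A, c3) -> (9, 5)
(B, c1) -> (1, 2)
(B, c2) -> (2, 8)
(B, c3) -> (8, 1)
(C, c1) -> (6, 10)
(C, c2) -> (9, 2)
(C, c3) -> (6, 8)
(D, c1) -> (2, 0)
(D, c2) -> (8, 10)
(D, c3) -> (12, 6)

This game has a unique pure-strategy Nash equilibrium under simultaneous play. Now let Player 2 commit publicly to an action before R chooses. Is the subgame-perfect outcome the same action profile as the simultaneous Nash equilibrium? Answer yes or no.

Backward induction with Player 2 moving first.
- c1: R compares 1, 1, 6, 2 and picks C; Player 2 would get 10.
- c2: R compares 6, 2, 9, 8 and picks C; Player 2 would get 2.
- c3: R compares 9, 8, 6, 12 and picks D; Player 2 would get 6.
Maximizing over 10, 2, 6, Player 2 chooses c1. Subgame-perfect outcome: (C, c1) with payoffs (6, 10).
Under simultaneous play:
R's best replies: c1→C; c2→C; c3→D.
Player 2's best replies: A→c2; B→c2; C→c1; D→c2.
The unique mutual best reply is (C, c1), giving (6, 10).
Sequential outcome (C, c1) coincides with the Nash profile (C, c1).

yes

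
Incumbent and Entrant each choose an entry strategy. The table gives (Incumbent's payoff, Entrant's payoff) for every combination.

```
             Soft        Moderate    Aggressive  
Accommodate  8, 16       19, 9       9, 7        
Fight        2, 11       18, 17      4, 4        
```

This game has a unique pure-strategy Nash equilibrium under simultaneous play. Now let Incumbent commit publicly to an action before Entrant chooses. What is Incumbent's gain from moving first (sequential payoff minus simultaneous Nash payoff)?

10

Work backward from Entrant's decision.
- Accommodate: BR = Soft, leader payoff 8.
- Fight: BR = Moderate, leader payoff 18.
Among 8, 18, the best is 18 at Fight. Subgame-perfect outcome: (Fight, Moderate) with payoffs (18, 17).
Under simultaneous play:
Incumbent's best replies: Soft→Accommodate; Moderate→Accommodate; Aggressive→Accommodate.
Entrant's best replies: Accommodate→Soft; Fight→Moderate.
The unique mutual best reply is (Accommodate, Soft), giving (8, 16).
Incumbent's commitment gain: 18 − 8 = 10.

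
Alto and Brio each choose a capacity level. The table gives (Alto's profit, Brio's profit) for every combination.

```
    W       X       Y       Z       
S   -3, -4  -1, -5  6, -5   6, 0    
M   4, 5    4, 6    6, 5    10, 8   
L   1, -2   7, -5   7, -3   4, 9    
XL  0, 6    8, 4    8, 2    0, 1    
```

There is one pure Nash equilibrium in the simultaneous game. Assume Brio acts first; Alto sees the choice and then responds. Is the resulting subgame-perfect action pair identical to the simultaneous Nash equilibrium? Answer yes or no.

yes

Backward induction with Brio moving first.
- W: Alto compares -3, 4, 1, 0 and picks M; Brio would get 5.
- X: Alto compares -1, 4, 7, 8 and picks XL; Brio would get 4.
- Y: Alto compares 6, 6, 7, 8 and picks XL; Brio would get 2.
- Z: Alto compares 6, 10, 4, 0 and picks M; Brio would get 8.
Among 5, 4, 2, 8, the best is 8 at Z. Subgame-perfect outcome: (M, Z) with payoffs (10, 8).
Now find the simultaneous Nash equilibrium.
Alto's best replies: W→M; X→XL; Y→XL; Z→M.
Brio's best replies: S→Z; M→Z; L→Z; XL→W.
Only (M, Z) has each player best-responding; Nash payoffs (10, 8).
Sequential outcome (M, Z) coincides with the Nash profile (M, Z).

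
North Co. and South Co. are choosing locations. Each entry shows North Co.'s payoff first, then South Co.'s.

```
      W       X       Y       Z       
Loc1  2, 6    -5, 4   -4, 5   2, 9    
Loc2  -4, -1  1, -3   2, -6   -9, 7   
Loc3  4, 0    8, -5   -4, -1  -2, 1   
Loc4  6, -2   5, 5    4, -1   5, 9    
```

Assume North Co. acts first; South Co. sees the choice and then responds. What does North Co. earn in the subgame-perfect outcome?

Backward induction with North Co. moving first.
- Loc1 → South Co. plays Z (best of 6, 4, 5, 9); North Co. gets 2.
- Loc2 → South Co. plays Z (best of -1, -3, -6, 7); North Co. gets -9.
- Loc3 → South Co. plays Z (best of 0, -5, -1, 1); North Co. gets -2.
- Loc4 → South Co. plays Z (best of -2, 5, -1, 9); North Co. gets 5.
North Co.'s induced payoffs are 2, -9, -2, 5, so North Co. commits to Loc4. Subgame-perfect outcome: (Loc4, Z) with payoffs (5, 9).

5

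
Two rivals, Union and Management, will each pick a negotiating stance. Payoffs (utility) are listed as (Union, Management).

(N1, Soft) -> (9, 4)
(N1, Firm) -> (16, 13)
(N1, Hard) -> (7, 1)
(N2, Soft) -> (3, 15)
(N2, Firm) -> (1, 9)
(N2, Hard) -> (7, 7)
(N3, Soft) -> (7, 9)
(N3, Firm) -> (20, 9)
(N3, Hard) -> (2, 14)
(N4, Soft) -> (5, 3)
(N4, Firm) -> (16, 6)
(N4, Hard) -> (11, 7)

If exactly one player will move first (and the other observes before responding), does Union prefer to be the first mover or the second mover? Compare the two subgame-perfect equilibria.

If Union leads: Management's best replies are N1→Firm, N2→Soft, N3→Hard, N4→Hard; Union's induced payoffs 16, 3, 2, 11; outcome (N1, Firm), payoffs (16, 13).
If Management leads: Union's best replies are Soft→N1, Firm→N3, Hard→N4; Management's induced payoffs 4, 9, 7; outcome (N3, Firm), payoffs (20, 9).
Union gets 16 moving first and 20 moving second, so Union prefers to move second.

second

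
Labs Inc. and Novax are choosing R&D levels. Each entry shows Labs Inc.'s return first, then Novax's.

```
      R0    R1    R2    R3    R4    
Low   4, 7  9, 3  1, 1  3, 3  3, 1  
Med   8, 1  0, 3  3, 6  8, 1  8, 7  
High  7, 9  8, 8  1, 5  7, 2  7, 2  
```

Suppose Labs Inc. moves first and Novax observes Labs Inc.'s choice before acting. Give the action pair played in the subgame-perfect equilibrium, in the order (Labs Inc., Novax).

(Med, R4)

Solve by backward induction (Labs Inc. leads).
- Low: Novax compares 7, 3, 1, 3, 1 and picks R0; Labs Inc. would get 4.
- Med: Novax compares 1, 3, 6, 1, 7 and picks R4; Labs Inc. would get 8.
- High: Novax compares 9, 8, 5, 2, 2 and picks R0; Labs Inc. would get 7.
Among 4, 8, 7, the best is 8 at Med. Subgame-perfect outcome: (Med, R4) with payoffs (8, 7).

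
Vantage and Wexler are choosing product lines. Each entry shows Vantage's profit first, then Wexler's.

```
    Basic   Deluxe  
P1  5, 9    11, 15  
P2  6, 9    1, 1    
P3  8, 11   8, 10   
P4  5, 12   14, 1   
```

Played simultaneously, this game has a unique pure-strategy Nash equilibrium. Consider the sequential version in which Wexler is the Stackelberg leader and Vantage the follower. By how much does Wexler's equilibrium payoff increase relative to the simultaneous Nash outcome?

Backward induction with Wexler moving first.
- Basic: BR = P3, leader payoff 11.
- Deluxe: BR = P4, leader payoff 1.
Among 11, 1, the best is 11 at Basic. Subgame-perfect outcome: (P3, Basic) with payoffs (8, 11).
Under simultaneous play:
Vantage's best replies: Basic→P3; Deluxe→P4.
Wexler's best replies: P1→Deluxe; P2→Basic; P3→Basic; P4→Basic.
The unique mutual best reply is (P3, Basic), giving (8, 11).
Wexler's commitment gain: 11 − 11 = 0.

0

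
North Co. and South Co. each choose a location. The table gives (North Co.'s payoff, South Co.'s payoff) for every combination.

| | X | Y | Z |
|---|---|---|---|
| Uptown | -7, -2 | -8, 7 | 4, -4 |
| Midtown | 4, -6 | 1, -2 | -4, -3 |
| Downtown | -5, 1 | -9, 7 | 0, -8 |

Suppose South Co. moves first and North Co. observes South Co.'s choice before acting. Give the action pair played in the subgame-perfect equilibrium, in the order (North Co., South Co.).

(Midtown, Y)

Work backward from North Co.'s decision.
- X: North Co. compares -7, 4, -5 and picks Midtown; South Co. would get -6.
- Y: North Co. compares -8, 1, -9 and picks Midtown; South Co. would get -2.
- Z: North Co. compares 4, -4, 0 and picks Uptown; South Co. would get -4.
Among -6, -2, -4, the best is -2 at Y. Subgame-perfect outcome: (Midtown, Y) with payoffs (1, -2).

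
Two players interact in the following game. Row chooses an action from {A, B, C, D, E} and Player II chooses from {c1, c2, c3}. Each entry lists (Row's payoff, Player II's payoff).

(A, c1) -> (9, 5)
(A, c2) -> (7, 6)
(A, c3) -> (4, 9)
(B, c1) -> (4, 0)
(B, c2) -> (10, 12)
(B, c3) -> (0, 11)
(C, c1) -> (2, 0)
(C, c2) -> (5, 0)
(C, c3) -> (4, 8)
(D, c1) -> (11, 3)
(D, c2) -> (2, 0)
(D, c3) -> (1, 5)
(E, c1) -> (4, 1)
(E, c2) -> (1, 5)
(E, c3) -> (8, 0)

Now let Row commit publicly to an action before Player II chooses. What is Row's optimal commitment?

B

Work backward from Player II's decision.
- A: BR = c3, leader payoff 4.
- B: BR = c2, leader payoff 10.
- C: BR = c3, leader payoff 4.
- D: BR = c3, leader payoff 1.
- E: BR = c2, leader payoff 1.
Row's induced payoffs are 4, 10, 4, 1, 1, so Row commits to B. Subgame-perfect outcome: (B, c2) with payoffs (10, 12).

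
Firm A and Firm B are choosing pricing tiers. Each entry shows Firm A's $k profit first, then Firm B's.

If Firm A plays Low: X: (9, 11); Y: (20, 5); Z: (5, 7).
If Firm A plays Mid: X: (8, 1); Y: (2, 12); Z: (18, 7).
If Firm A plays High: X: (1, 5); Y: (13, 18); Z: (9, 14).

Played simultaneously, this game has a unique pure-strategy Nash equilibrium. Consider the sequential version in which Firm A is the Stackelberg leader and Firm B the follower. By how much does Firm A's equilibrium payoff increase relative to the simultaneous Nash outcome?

Work backward from Firm B's decision.
- Low: BR = X, leader payoff 9.
- Mid: BR = Y, leader payoff 2.
- High: BR = Y, leader payoff 13.
Maximizing over 9, 2, 13, Firm A chooses High. Subgame-perfect outcome: (High, Y) with payoffs (13, 18).
For the simultaneous game, intersect best replies.
Firm A's best replies: X→Low; Y→Low; Z→Mid.
Firm B's best replies: Low→X; Mid→Y; High→Y.
Only (Low, X) has each player best-responding; Nash payoffs (9, 11).
Firm A's commitment gain: 13 − 9 = 4.

4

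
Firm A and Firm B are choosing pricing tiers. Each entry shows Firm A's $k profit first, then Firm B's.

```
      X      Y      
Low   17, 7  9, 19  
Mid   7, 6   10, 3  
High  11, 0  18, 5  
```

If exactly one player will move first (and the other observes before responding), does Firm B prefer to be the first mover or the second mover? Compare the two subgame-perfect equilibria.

first

If Firm A leads: Firm B's best replies are Low→Y, Mid→X, High→Y; Firm A's induced payoffs 9, 7, 18; outcome (High, Y), payoffs (18, 5).
If Firm B leads: Firm A's best replies are X→Low, Y→High; Firm B's induced payoffs 7, 5; outcome (Low, X), payoffs (17, 7).
Firm B gets 7 moving first and 5 moving second, so Firm B prefers to move first.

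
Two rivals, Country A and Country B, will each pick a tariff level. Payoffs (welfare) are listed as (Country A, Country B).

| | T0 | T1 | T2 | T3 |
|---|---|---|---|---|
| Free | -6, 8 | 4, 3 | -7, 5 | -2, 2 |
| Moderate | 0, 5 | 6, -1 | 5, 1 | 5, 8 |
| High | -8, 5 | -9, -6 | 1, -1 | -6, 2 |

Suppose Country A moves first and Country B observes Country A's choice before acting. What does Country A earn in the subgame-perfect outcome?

5

Work backward from Country B's decision.
- Free: BR = T0, leader payoff -6.
- Moderate: BR = T3, leader payoff 5.
- High: BR = T0, leader payoff -8.
Among -6, 5, -8, the best is 5 at Moderate. Subgame-perfect outcome: (Moderate, T3) with payoffs (5, 8).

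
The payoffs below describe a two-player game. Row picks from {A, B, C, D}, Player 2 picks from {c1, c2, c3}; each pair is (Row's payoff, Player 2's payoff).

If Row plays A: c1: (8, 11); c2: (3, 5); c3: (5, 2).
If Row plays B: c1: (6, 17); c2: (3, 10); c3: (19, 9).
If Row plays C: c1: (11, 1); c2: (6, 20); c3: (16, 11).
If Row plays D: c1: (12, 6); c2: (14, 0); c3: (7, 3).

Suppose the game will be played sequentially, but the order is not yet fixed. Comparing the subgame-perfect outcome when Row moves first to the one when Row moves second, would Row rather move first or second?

second

If Row leads: Player 2's best replies are A→c1, B→c1, C→c2, D→c1; Row's induced payoffs 8, 6, 6, 12; outcome (D, c1), payoffs (12, 6).
If Player 2 leads: Row's best replies are c1→D, c2→D, c3→B; Player 2's induced payoffs 6, 0, 9; outcome (B, c3), payoffs (19, 9).
Row gets 12 moving first and 19 moving second, so Row prefers to move second.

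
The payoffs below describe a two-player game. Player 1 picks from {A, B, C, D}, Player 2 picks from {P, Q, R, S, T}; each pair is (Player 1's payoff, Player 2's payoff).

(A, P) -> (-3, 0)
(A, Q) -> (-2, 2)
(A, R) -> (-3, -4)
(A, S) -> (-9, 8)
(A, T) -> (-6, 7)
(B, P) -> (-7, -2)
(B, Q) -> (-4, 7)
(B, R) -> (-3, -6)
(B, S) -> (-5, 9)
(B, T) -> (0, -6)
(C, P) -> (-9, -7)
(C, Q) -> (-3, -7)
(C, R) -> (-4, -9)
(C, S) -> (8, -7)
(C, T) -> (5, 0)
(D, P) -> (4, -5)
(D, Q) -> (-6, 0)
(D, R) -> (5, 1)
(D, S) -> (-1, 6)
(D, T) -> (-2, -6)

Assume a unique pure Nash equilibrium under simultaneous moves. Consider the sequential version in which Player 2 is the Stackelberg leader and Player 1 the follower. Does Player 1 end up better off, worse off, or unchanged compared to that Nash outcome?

worse off

Backward induction with Player 2 moving first.
- P → Player 1 plays D (best of -3, -7, -9, 4); Player 2 gets -5.
- Q → Player 1 plays A (best of -2, -4, -3, -6); Player 2 gets 2.
- R → Player 1 plays D (best of -3, -3, -4, 5); Player 2 gets 1.
- S → Player 1 plays C (best of -9, -5, 8, -1); Player 2 gets -7.
- T → Player 1 plays C (best of -6, 0, 5, -2); Player 2 gets 0.
Among -5, 2, 1, -7, 0, the best is 2 at Q. Subgame-perfect outcome: (A, Q) with payoffs (-2, 2).
Now find the simultaneous Nash equilibrium.
Player 1's best replies: P→D; Q→A; R→D; S→C; T→C.
Player 2's best replies: A→S; B→S; C→T; D→S.
The unique mutual best reply is (C, T), giving (5, 0).
Player 1 earns -2 sequentially versus 5 at the Nash outcome: worse off.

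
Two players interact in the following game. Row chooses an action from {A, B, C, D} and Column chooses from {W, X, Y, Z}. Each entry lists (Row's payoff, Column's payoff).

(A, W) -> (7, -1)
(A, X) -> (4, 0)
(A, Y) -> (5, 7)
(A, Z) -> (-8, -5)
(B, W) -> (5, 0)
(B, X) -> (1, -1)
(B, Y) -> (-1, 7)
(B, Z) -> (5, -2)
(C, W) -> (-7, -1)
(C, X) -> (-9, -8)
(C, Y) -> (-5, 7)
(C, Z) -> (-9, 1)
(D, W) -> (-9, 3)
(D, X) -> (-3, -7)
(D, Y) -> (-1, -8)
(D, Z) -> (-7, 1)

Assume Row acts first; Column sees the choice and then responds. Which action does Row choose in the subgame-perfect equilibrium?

A

Work backward from Column's decision.
- A → Column plays Y (best of -1, 0, 7, -5); Row gets 5.
- B → Column plays Y (best of 0, -1, 7, -2); Row gets -1.
- C → Column plays Y (best of -1, -8, 7, 1); Row gets -5.
- D → Column plays W (best of 3, -7, -8, 1); Row gets -9.
Row's induced payoffs are 5, -1, -5, -9, so Row commits to A. Subgame-perfect outcome: (A, Y) with payoffs (5, 7).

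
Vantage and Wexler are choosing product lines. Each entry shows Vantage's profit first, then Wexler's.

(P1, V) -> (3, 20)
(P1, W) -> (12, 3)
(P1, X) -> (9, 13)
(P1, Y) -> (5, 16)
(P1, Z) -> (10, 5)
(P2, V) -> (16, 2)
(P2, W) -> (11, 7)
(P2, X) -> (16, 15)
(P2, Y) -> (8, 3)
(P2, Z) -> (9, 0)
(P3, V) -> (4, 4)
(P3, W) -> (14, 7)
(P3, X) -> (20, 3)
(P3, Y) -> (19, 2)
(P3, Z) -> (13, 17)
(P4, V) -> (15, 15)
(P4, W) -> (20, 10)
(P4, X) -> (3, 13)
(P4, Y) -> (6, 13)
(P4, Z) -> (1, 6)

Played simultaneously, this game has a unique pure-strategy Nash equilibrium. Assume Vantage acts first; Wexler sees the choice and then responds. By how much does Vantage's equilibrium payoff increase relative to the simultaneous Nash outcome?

3

Backward induction with Vantage moving first.
- P1 → Wexler plays V (best of 20, 3, 13, 16, 5); Vantage gets 3.
- P2 → Wexler plays X (best of 2, 7, 15, 3, 0); Vantage gets 16.
- P3 → Wexler plays Z (best of 4, 7, 3, 2, 17); Vantage gets 13.
- P4 → Wexler plays V (best of 15, 10, 13, 13, 6); Vantage gets 15.
Maximizing over 3, 16, 13, 15, Vantage chooses P2. Subgame-perfect outcome: (P2, X) with payoffs (16, 15).
For the simultaneous game, intersect best replies.
Vantage's best replies: V→P2; W→P4; X→P3; Y→P3; Z→P3.
Wexler's best replies: P1→V; P2→X; P3→Z; P4→V.
The unique mutual best reply is (P3, Z), giving (13, 17).
Vantage's commitment gain: 16 − 13 = 3.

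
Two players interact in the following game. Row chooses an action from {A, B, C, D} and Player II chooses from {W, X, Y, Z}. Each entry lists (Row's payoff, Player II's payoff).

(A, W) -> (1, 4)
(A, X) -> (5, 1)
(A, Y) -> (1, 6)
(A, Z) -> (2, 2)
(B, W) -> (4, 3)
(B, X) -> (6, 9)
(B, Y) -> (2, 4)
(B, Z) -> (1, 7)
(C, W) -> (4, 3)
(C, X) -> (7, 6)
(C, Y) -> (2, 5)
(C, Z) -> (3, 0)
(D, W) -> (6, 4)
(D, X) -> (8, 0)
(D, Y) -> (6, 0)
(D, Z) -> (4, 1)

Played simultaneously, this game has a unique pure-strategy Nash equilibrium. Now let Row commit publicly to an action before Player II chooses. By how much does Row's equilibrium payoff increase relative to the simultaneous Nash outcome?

Player II best-responds to each possible Row move:
- A: Player II compares 4, 1, 6, 2 and picks Y; Row would get 1.
- B: Player II compares 3, 9, 4, 7 and picks X; Row would get 6.
- C: Player II compares 3, 6, 5, 0 and picks X; Row would get 7.
- D: Player II compares 4, 0, 0, 1 and picks W; Row would get 6.
Maximizing over 1, 6, 7, 6, Row chooses C. Subgame-perfect outcome: (C, X) with payoffs (7, 6).
For the simultaneous game, intersect best replies.
Row's best replies: W→D; X→D; Y→D; Z→D.
Player II's best replies: A→Y; B→X; C→X; D→W.
Only (D, W) has each player best-responding; Nash payoffs (6, 4).
Row's commitment gain: 7 − 6 = 1.

1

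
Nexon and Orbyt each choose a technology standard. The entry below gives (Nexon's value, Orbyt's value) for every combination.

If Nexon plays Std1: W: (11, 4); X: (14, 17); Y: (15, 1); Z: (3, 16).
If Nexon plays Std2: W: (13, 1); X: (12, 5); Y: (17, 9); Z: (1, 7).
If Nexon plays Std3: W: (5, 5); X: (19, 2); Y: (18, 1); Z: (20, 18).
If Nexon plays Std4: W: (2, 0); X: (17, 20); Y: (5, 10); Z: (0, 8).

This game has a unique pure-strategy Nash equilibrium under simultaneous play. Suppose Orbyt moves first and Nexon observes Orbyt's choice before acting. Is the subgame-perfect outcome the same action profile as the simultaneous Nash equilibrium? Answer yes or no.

Work backward from Nexon's decision.
- W: Nexon compares 11, 13, 5, 2 and picks Std2; Orbyt would get 1.
- X: Nexon compares 14, 12, 19, 17 and picks Std3; Orbyt would get 2.
- Y: Nexon compares 15, 17, 18, 5 and picks Std3; Orbyt would get 1.
- Z: Nexon compares 3, 1, 20, 0 and picks Std3; Orbyt would get 18.
Orbyt's induced payoffs are 1, 2, 1, 18, so Orbyt commits to Z. Subgame-perfect outcome: (Std3, Z) with payoffs (20, 18).
Now find the simultaneous Nash equilibrium.
Nexon's best replies: W→Std2; X→Std3; Y→Std3; Z→Std3.
Orbyt's best replies: Std1→X; Std2→Y; Std3→Z; Std4→X.
Only (Std3, Z) has each player best-responding; Nash payoffs (20, 18).
Sequential outcome (Std3, Z) coincides with the Nash profile (Std3, Z).

yes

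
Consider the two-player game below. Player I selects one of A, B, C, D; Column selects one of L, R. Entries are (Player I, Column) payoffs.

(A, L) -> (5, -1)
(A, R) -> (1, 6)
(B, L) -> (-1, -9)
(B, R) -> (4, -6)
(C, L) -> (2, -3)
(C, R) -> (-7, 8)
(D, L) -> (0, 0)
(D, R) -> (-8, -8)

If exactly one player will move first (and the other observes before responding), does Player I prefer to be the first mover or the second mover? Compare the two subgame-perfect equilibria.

second

If Player I leads: Column's best replies are A→R, B→R, C→R, D→L; Player I's induced payoffs 1, 4, -7, 0; outcome (B, R), payoffs (4, -6).
If Column leads: Player I's best replies are L→A, R→B; Column's induced payoffs -1, -6; outcome (A, L), payoffs (5, -1).
Player I gets 4 moving first and 5 moving second, so Player I prefers to move second.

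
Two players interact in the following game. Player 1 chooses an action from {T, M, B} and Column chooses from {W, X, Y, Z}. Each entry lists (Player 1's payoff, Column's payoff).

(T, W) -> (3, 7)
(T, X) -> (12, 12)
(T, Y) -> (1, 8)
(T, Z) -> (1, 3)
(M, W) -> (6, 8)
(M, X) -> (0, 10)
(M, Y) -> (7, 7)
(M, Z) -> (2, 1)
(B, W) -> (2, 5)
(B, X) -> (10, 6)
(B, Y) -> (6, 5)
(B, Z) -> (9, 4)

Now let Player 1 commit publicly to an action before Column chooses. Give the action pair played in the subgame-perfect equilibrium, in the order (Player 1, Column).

Backward induction with Player 1 moving first.
- T: Column compares 7, 12, 8, 3 and picks X; Player 1 would get 12.
- M: Column compares 8, 10, 7, 1 and picks X; Player 1 would get 0.
- B: Column compares 5, 6, 5, 4 and picks X; Player 1 would get 10.
Maximizing over 12, 0, 10, Player 1 chooses T. Subgame-perfect outcome: (T, X) with payoffs (12, 12).

(T, X)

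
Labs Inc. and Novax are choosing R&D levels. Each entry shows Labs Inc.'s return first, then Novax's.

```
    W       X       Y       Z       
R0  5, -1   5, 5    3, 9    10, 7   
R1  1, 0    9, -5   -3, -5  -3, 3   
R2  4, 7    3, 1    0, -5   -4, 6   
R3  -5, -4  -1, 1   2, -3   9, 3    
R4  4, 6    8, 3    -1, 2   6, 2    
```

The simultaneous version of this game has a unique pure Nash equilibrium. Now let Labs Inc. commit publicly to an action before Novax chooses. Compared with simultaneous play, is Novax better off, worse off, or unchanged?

worse off

Backward induction with Labs Inc. moving first.
- R0: BR = Y, leader payoff 3.
- R1: BR = Z, leader payoff -3.
- R2: BR = W, leader payoff 4.
- R3: BR = Z, leader payoff 9.
- R4: BR = W, leader payoff 4.
Maximizing over 3, -3, 4, 9, 4, Labs Inc. chooses R3. Subgame-perfect outcome: (R3, Z) with payoffs (9, 3).
Under simultaneous play:
Labs Inc.'s best replies: W→R0; X→R1; Y→R0; Z→R0.
Novax's best replies: R0→Y; R1→Z; R2→W; R3→Z; R4→W.
The unique mutual best reply is (R0, Y), giving (3, 9).
Novax earns 3 sequentially versus 9 at the Nash outcome: worse off.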